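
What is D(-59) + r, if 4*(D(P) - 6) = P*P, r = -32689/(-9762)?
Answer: 17173283/19524 ≈ 879.60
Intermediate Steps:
r = 32689/9762 (r = -32689*(-1/9762) = 32689/9762 ≈ 3.3486)
D(P) = 6 + P²/4 (D(P) = 6 + (P*P)/4 = 6 + P²/4)
D(-59) + r = (6 + (¼)*(-59)²) + 32689/9762 = (6 + (¼)*3481) + 32689/9762 = (6 + 3481/4) + 32689/9762 = 3505/4 + 32689/9762 = 17173283/19524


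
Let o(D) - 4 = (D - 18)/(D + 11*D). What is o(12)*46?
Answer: 2185/12 ≈ 182.08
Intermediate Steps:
o(D) = 4 + (-18 + D)/(12*D) (o(D) = 4 + (D - 18)/(D + 11*D) = 4 + (-18 + D)/((12*D)) = 4 + (-18 + D)*(1/(12*D)) = 4 + (-18 + D)/(12*D))
o(12)*46 = ((1/12)*(-18 + 49*12)/12)*46 = ((1/12)*(1/12)*(-18 + 588))*46 = ((1/12)*(1/12)*570)*46 = (95/24)*46 = 2185/12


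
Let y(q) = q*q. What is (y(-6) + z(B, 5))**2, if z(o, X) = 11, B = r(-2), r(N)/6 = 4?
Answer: 2209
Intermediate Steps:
r(N) = 24 (r(N) = 6*4 = 24)
B = 24
y(q) = q**2
(y(-6) + z(B, 5))**2 = ((-6)**2 + 11)**2 = (36 + 11)**2 = 47**2 = 2209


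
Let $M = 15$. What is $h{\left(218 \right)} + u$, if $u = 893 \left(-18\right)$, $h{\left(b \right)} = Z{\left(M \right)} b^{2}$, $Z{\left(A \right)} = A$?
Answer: $696786$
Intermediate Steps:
$h{\left(b \right)} = 15 b^{2}$
$u = -16074$
$h{\left(218 \right)} + u = 15 \cdot 218^{2} - 16074 = 15 \cdot 47524 - 16074 = 712860 - 16074 = 696786$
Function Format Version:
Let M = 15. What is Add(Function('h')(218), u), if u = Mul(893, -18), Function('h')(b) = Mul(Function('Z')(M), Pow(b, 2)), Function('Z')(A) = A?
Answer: 696786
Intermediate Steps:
Function('h')(b) = Mul(15, Pow(b, 2))
u = -16074
Add(Function('h')(218), u) = Add(Mul(15, Pow(218, 2)), -16074) = Add(Mul(15, 47524), -16074) = Add(712860, -16074) = 696786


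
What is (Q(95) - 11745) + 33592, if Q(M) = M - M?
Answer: 21847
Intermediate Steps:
Q(M) = 0
(Q(95) - 11745) + 33592 = (0 - 11745) + 33592 = -11745 + 33592 = 21847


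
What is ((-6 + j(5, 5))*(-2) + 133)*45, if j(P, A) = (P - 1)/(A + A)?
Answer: 6489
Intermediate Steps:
j(P, A) = (-1 + P)/(2*A) (j(P, A) = (-1 + P)/((2*A)) = (-1 + P)*(1/(2*A)) = (-1 + P)/(2*A))
((-6 + j(5, 5))*(-2) + 133)*45 = ((-6 + (½)*(-1 + 5)/5)*(-2) + 133)*45 = ((-6 + (½)*(⅕)*4)*(-2) + 133)*45 = ((-6 + ⅖)*(-2) + 133)*45 = (-28/5*(-2) + 133)*45 = (56/5 + 133)*45 = (721/5)*45 = 6489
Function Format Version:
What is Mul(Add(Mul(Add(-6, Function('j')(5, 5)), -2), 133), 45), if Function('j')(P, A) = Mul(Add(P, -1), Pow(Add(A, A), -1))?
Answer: 6489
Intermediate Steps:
Function('j')(P, A) = Mul(Rational(1, 2), Pow(A, -1), Add(-1, P)) (Function('j')(P, A) = Mul(Add(-1, P), Pow(Mul(2, A), -1)) = Mul(Add(-1, P), Mul(Rational(1, 2), Pow(A, -1))) = Mul(Rational(1, 2), Pow(A, -1), Add(-1, P)))
Mul(Add(Mul(Add(-6, Function('j')(5, 5)), -2), 133), 45) = Mul(Add(Mul(Add(-6, Mul(Rational(1, 2), Pow(5, -1), Add(-1, 5))), -2), 133), 45) = Mul(Add(Mul(Add(-6, Mul(Rational(1, 2), Rational(1, 5), 4)), -2), 133), 45) = Mul(Add(Mul(Add(-6, Rational(2, 5)), -2), 133), 45) = Mul(Add(Mul(Rational(-28, 5), -2), 133), 45) = Mul(Add(Rational(56, 5), 133), 45) = Mul(Rational(721, 5), 45) = 6489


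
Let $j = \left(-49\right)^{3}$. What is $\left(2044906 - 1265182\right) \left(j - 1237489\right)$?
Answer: $-1056633621912$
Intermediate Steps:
$j = -117649$
$\left(2044906 - 1265182\right) \left(j - 1237489\right) = \left(2044906 - 1265182\right) \left(-117649 - 1237489\right) = 779724 \left(-1355138\right) = -1056633621912$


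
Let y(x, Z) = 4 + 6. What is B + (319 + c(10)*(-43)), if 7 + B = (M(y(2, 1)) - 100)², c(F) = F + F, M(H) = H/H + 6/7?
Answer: 445117/49 ≈ 9084.0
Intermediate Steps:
y(x, Z) = 10
M(H) = 13/7 (M(H) = 1 + 6*(⅐) = 1 + 6/7 = 13/7)
c(F) = 2*F
B = 471626/49 (B = -7 + (13/7 - 100)² = -7 + (-687/7)² = -7 + 471969/49 = 471626/49 ≈ 9625.0)
B + (319 + c(10)*(-43)) = 471626/49 + (319 + (2*10)*(-43)) = 471626/49 + (319 + 20*(-43)) = 471626/49 + (319 - 860) = 471626/49 - 541 = 445117/49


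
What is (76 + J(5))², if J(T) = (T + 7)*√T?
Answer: 6496 + 1824*√5 ≈ 10575.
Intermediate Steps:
J(T) = √T*(7 + T) (J(T) = (7 + T)*√T = √T*(7 + T))
(76 + J(5))² = (76 + √5*(7 + 5))² = (76 + √5*12)² = (76 + 12*√5)²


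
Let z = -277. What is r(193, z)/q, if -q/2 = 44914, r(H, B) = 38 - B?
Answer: -315/89828 ≈ -0.0035067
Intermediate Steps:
q = -89828 (q = -2*44914 = -89828)
r(193, z)/q = (38 - 1*(-277))/(-89828) = (38 + 277)*(-1/89828) = 315*(-1/89828) = -315/89828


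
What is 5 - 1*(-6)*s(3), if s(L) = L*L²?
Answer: 167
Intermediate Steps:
s(L) = L³
5 - 1*(-6)*s(3) = 5 - 1*(-6)*3³ = 5 - (-6)*27 = 5 - 1*(-162) = 5 + 162 = 167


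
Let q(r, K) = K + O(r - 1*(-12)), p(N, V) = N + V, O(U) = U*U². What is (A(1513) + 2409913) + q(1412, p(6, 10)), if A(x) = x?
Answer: 2889964466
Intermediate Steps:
O(U) = U³
q(r, K) = K + (12 + r)³ (q(r, K) = K + (r - 1*(-12))³ = K + (r + 12)³ = K + (12 + r)³)
(A(1513) + 2409913) + q(1412, p(6, 10)) = (1513 + 2409913) + ((6 + 10) + (12 + 1412)³) = 2411426 + (16 + 1424³) = 2411426 + (16 + 2887553024) = 2411426 + 2887553040 = 2889964466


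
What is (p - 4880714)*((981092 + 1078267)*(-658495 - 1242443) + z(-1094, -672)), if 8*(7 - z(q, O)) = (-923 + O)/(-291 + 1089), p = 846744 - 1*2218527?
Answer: 156259483628826847534565/6384 ≈ 2.4477e+19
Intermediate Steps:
p = -1371783 (p = 846744 - 2218527 = -1371783)
z(q, O) = 45611/6384 - O/6384 (z(q, O) = 7 - (-923 + O)/(8*(-291 + 1089)) = 7 - (-923 + O)/(8*798) = 7 - (-923/798 + O/798)/8 = 7 + (923/6384 - O/6384) = 45611/6384 - O/6384)
(p - 4880714)*((981092 + 1078267)*(-658495 - 1242443) + z(-1094, -672)) = (-1371783 - 4880714)*((981092 + 1078267)*(-658495 - 1242443) + (45611/6384 - 1/6384*(-672))) = -6252497*(2059359*(-1900938) + (45611/6384 + 2/19)) = -6252497*(-3914713778742 + 46283/6384) = -6252497*(-24991532763442645/6384) = 156259483628826847534565/6384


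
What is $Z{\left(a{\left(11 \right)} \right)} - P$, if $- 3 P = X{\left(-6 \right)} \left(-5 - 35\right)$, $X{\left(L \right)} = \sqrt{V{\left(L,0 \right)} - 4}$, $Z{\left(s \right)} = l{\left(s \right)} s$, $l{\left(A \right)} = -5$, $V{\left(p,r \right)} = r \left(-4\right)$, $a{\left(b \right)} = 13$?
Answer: $-65 - \frac{80 i}{3} \approx -65.0 - 26.667 i$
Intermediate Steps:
$V{\left(p,r \right)} = - 4 r$
$Z{\left(s \right)} = - 5 s$
$X{\left(L \right)} = 2 i$ ($X{\left(L \right)} = \sqrt{\left(-4\right) 0 - 4} = \sqrt{0 - 4} = \sqrt{-4} = 2 i$)
$P = \frac{80 i}{3}$ ($P = - \frac{2 i \left(-5 - 35\right)}{3} = - \frac{2 i \left(-40\right)}{3} = - \frac{\left(-80\right) i}{3} = \frac{80 i}{3} \approx 26.667 i$)
$Z{\left(a{\left(11 \right)} \right)} - P = \left(-5\right) 13 - \frac{80 i}{3} = -65 - \frac{80 i}{3}$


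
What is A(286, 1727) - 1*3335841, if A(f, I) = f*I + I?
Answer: -2840192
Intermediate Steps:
A(f, I) = I + I*f (A(f, I) = I*f + I = I + I*f)
A(286, 1727) - 1*3335841 = 1727*(1 + 286) - 1*3335841 = 1727*287 - 3335841 = 495649 - 3335841 = -2840192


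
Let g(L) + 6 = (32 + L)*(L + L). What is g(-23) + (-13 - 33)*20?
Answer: -1340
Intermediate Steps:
g(L) = -6 + 2*L*(32 + L) (g(L) = -6 + (32 + L)*(L + L) = -6 + (32 + L)*(2*L) = -6 + 2*L*(32 + L))
g(-23) + (-13 - 33)*20 = (-6 + 2*(-23)² + 64*(-23)) + (-13 - 33)*20 = (-6 + 2*529 - 1472) - 46*20 = (-6 + 1058 - 1472) - 920 = -420 - 920 = -1340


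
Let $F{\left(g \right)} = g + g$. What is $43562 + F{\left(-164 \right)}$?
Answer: $43234$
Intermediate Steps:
$F{\left(g \right)} = 2 g$
$43562 + F{\left(-164 \right)} = 43562 + 2 \left(-164\right) = 43562 - 328 = 43234$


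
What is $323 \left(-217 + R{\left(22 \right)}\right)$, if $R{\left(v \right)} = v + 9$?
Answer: $-60078$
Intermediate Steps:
$R{\left(v \right)} = 9 + v$
$323 \left(-217 + R{\left(22 \right)}\right) = 323 \left(-217 + \left(9 + 22\right)\right) = 323 \left(-217 + 31\right) = 323 \left(-186\right) = -60078$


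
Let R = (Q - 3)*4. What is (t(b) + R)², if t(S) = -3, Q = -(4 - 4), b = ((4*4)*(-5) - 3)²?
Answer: 225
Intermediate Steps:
b = 6889 (b = (16*(-5) - 3)² = (-80 - 3)² = (-83)² = 6889)
Q = 0 (Q = -1*0 = 0)
R = -12 (R = (0 - 3)*4 = -3*4 = -12)
(t(b) + R)² = (-3 - 12)² = (-15)² = 225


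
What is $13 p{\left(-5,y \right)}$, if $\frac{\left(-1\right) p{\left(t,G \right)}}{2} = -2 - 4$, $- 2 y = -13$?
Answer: $156$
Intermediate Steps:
$y = \frac{13}{2}$ ($y = \left(- \frac{1}{2}\right) \left(-13\right) = \frac{13}{2} \approx 6.5$)
$p{\left(t,G \right)} = 12$ ($p{\left(t,G \right)} = - 2 \left(-2 - 4\right) = \left(-2\right) \left(-6\right) = 12$)
$13 p{\left(-5,y \right)} = 13 \cdot 12 = 156$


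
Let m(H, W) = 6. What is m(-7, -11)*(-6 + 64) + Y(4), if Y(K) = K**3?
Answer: 412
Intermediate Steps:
m(-7, -11)*(-6 + 64) + Y(4) = 6*(-6 + 64) + 4**3 = 6*58 + 64 = 348 + 64 = 412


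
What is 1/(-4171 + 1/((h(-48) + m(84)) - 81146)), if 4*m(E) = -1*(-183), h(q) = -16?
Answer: -324465/1353343519 ≈ -0.00023975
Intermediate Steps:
m(E) = 183/4 (m(E) = (-1*(-183))/4 = (¼)*183 = 183/4)
1/(-4171 + 1/((h(-48) + m(84)) - 81146)) = 1/(-4171 + 1/((-16 + 183/4) - 81146)) = 1/(-4171 + 1/(119/4 - 81146)) = 1/(-4171 + 1/(-324465/4)) = 1/(-4171 - 4/324465) = 1/(-1353343519/324465) = -324465/1353343519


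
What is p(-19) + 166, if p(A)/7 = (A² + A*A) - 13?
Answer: 5129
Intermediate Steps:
p(A) = -91 + 14*A² (p(A) = 7*((A² + A*A) - 13) = 7*((A² + A²) - 13) = 7*(2*A² - 13) = 7*(-13 + 2*A²) = -91 + 14*A²)
p(-19) + 166 = (-91 + 14*(-19)²) + 166 = (-91 + 14*361) + 166 = (-91 + 5054) + 166 = 4963 + 166 = 5129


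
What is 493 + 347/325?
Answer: 160572/325 ≈ 494.07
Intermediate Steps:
493 + 347/325 = 160572/325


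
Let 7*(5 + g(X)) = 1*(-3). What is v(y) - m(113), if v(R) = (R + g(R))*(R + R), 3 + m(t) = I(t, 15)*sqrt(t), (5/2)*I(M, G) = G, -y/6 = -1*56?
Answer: 222147 - 6*sqrt(113) ≈ 2.2208e+5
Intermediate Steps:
g(X) = -38/7 (g(X) = -5 + (1*(-3))/7 = -5 + (1/7)*(-3) = -5 - 3/7 = -38/7)
y = 336 (y = -(-6)*56 = -6*(-56) = 336)
I(M, G) = 2*G/5
m(t) = -3 + 6*sqrt(t) (m(t) = -3 + ((2/5)*15)*sqrt(t) = -3 + 6*sqrt(t))
v(R) = 2*R*(-38/7 + R) (v(R) = (R - 38/7)*(R + R) = (-38/7 + R)*(2*R) = 2*R*(-38/7 + R))
v(y) - m(113) = (2/7)*336*(-38 + 7*336) - (-3 + 6*sqrt(113)) = (2/7)*336*(-38 + 2352) + (3 - 6*sqrt(113)) = (2/7)*336*2314 + (3 - 6*sqrt(113)) = 222144 + (3 - 6*sqrt(113)) = 222147 - 6*sqrt(113)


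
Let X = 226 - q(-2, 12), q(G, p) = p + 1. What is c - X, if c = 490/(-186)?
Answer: -20054/93 ≈ -215.63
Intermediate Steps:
q(G, p) = 1 + p
c = -245/93 (c = 490*(-1/186) = -245/93 ≈ -2.6344)
X = 213 (X = 226 - (1 + 12) = 226 - 1*13 = 226 - 13 = 213)
c - X = -245/93 - 1*213 = -245/93 - 213 = -20054/93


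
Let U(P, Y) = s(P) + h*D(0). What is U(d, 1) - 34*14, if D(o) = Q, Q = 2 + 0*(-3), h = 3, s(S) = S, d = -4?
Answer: -474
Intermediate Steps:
Q = 2 (Q = 2 + 0 = 2)
D(o) = 2
U(P, Y) = 6 + P (U(P, Y) = P + 3*2 = P + 6 = 6 + P)
U(d, 1) - 34*14 = (6 - 4) - 34*14 = 2 - 476 = -474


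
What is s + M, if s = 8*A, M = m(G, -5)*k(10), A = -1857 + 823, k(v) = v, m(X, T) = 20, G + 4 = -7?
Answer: -8072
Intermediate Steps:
G = -11 (G = -4 - 7 = -11)
A = -1034
M = 200 (M = 20*10 = 200)
s = -8272 (s = 8*(-1034) = -8272)
s + M = -8272 + 200 = -8072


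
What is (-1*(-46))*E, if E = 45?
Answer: 2070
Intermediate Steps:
(-1*(-46))*E = -1*(-46)*45 = 46*45 = 2070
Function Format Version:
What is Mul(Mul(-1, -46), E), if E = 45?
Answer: 2070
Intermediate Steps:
Mul(Mul(-1, -46), E) = Mul(Mul(-1, -46), 45) = Mul(46, 45) = 2070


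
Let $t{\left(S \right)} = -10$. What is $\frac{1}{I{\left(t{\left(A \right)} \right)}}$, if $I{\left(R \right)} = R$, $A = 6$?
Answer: $- \frac{1}{10} \approx -0.1$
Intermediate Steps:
$\frac{1}{I{\left(t{\left(A \right)} \right)}} = \frac{1}{-10} = - \frac{1}{10}$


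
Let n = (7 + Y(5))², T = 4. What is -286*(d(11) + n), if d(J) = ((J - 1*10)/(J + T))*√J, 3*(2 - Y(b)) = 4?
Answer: -151294/9 - 286*√11/15 ≈ -16874.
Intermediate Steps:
Y(b) = ⅔ (Y(b) = 2 - ⅓*4 = 2 - 4/3 = ⅔)
n = 529/9 (n = (7 + ⅔)² = (23/3)² = 529/9 ≈ 58.778)
d(J) = √J*(-10 + J)/(4 + J) (d(J) = ((J - 1*10)/(J + 4))*√J = ((J - 10)/(4 + J))*√J = ((-10 + J)/(4 + J))*√J = √J*(-10 + J)/(4 + J))
-286*(d(11) + n) = -286*(√11*(-10 + 11)/(4 + 11) + 529/9) = -286*(√11*1/15 + 529/9) = -286*(√11*(1/15)*1 + 529/9) = -286*(√11/15 + 529/9) = -286*(529/9 + √11/15) = -151294/9 - 286*√11/15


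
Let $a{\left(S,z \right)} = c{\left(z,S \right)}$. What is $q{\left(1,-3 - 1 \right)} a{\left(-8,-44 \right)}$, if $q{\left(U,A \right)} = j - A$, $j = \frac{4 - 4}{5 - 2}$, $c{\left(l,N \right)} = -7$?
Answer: $-28$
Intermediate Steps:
$j = 0$ ($j = \frac{0}{3} = 0 \cdot \frac{1}{3} = 0$)
$a{\left(S,z \right)} = -7$
$q{\left(U,A \right)} = - A$ ($q{\left(U,A \right)} = 0 - A = - A$)
$q{\left(1,-3 - 1 \right)} a{\left(-8,-44 \right)} = - (-3 - 1) \left(-7\right) = \left(-1\right) \left(-4\right) \left(-7\right) = 4 \left(-7\right) = -28$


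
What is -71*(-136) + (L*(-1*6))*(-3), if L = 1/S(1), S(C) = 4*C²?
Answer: 19321/2 ≈ 9660.5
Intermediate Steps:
L = ¼ (L = 1/(4*1²) = 1/(4*1) = 1/4 = 1*(¼) = ¼ ≈ 0.25000)
-71*(-136) + (L*(-1*6))*(-3) = -71*(-136) + ((-1*6)/4)*(-3) = 9656 + ((¼)*(-6))*(-3) = 9656 - 3/2*(-3) = 9656 + 9/2 = 19321/2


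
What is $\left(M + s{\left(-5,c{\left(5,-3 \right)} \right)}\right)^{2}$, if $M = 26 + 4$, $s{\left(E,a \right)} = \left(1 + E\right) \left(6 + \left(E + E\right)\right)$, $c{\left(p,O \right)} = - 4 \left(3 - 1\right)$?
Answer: $2116$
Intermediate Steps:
$c{\left(p,O \right)} = -8$ ($c{\left(p,O \right)} = \left(-4\right) 2 = -8$)
$s{\left(E,a \right)} = \left(1 + E\right) \left(6 + 2 E\right)$
$M = 30$
$\left(M + s{\left(-5,c{\left(5,-3 \right)} \right)}\right)^{2} = \left(30 + \left(6 + 2 \left(-5\right)^{2} + 8 \left(-5\right)\right)\right)^{2} = \left(30 + \left(6 + 2 \cdot 25 - 40\right)\right)^{2} = \left(30 + \left(6 + 50 - 40\right)\right)^{2} = \left(30 + 16\right)^{2} = 46^{2} = 2116$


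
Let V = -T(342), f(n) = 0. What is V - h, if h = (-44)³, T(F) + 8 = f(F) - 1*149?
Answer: 85341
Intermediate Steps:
T(F) = -157 (T(F) = -8 + (0 - 1*149) = -8 + (0 - 149) = -8 - 149 = -157)
h = -85184
V = 157 (V = -1*(-157) = 157)
V - h = 157 - 1*(-85184) = 157 + 85184 = 85341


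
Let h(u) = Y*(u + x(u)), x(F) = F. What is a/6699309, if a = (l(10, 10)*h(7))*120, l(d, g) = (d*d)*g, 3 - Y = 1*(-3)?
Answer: 3360000/2233103 ≈ 1.5046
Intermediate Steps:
Y = 6 (Y = 3 - (-3) = 3 - 1*(-3) = 3 + 3 = 6)
l(d, g) = g*d**2 (l(d, g) = d**2*g = g*d**2)
h(u) = 12*u (h(u) = 6*(u + u) = 6*(2*u) = 12*u)
a = 10080000 (a = ((10*10**2)*(12*7))*120 = ((10*100)*84)*120 = (1000*84)*120 = 84000*120 = 10080000)
a/6699309 = 10080000/6699309 = 10080000*(1/6699309) = 3360000/2233103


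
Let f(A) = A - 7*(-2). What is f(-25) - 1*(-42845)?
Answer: 42834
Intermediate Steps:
f(A) = 14 + A (f(A) = A + 14 = 14 + A)
f(-25) - 1*(-42845) = (14 - 25) - 1*(-42845) = -11 + 42845 = 42834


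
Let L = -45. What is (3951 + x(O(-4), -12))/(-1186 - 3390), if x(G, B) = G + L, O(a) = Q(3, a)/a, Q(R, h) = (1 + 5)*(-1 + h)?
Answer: -7827/9152 ≈ -0.85522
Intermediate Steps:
Q(R, h) = -6 + 6*h (Q(R, h) = 6*(-1 + h) = -6 + 6*h)
O(a) = (-6 + 6*a)/a
x(G, B) = -45 + G (x(G, B) = G - 45 = -45 + G)
(3951 + x(O(-4), -12))/(-1186 - 3390) = (3951 + (-45 + (6 - 6/(-4))))/(-1186 - 3390) = (3951 + (-45 + (6 - 6*(-¼))))/(-4576) = (3951 + (-45 + (6 + 3/2)))*(-1/4576) = (3951 + (-45 + 15/2))*(-1/4576) = (3951 - 75/2)*(-1/4576) = (7827/2)*(-1/4576) = -7827/9152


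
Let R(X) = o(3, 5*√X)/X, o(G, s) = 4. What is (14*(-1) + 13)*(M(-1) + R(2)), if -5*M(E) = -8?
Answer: -18/5 ≈ -3.6000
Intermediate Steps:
M(E) = 8/5 (M(E) = -⅕*(-8) = 8/5)
R(X) = 4/X
(14*(-1) + 13)*(M(-1) + R(2)) = (14*(-1) + 13)*(8/5 + 4/2) = (-14 + 13)*(8/5 + 4*(½)) = -(8/5 + 2) = -1*18/5 = -18/5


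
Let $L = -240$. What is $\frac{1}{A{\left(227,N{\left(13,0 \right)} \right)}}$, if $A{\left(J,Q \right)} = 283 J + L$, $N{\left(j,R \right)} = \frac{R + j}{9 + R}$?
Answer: $\frac{1}{64001} \approx 1.5625 \cdot 10^{-5}$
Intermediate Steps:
$N{\left(j,R \right)} = \frac{R + j}{9 + R}$
$A{\left(J,Q \right)} = -240 + 283 J$ ($A{\left(J,Q \right)} = 283 J - 240 = -240 + 283 J$)
$\frac{1}{A{\left(227,N{\left(13,0 \right)} \right)}} = \frac{1}{-240 + 283 \cdot 227} = \frac{1}{-240 + 64241} = \frac{1}{64001}$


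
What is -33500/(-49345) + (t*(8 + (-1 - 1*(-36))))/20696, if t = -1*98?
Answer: 48537617/102124412 ≈ 0.47528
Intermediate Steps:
t = -98
-33500/(-49345) + (t*(8 + (-1 - 1*(-36))))/20696 = -33500/(-49345) - 98*(8 + (-1 - 1*(-36)))/20696 = -33500*(-1/49345) - 98*(8 + (-1 + 36))*(1/20696) = 6700/9869 - 98*(8 + 35)*(1/20696) = 6700/9869 - 98*43*(1/20696) = 6700/9869 - 4214*1/20696 = 6700/9869 - 2107/10348 = 48537617/102124412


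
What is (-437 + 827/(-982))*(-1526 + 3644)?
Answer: -455328699/491 ≈ -9.2735e+5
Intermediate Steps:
(-437 + 827/(-982))*(-1526 + 3644) = (-437 + 827*(-1/982))*2118 = (-437 - 827/982)*2118 = -429961/982*2118 = -455328699/491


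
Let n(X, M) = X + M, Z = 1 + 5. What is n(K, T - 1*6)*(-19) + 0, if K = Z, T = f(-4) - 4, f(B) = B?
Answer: 152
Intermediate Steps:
T = -8 (T = -4 - 4 = -8)
Z = 6
K = 6
n(X, M) = M + X
n(K, T - 1*6)*(-19) + 0 = ((-8 - 1*6) + 6)*(-19) + 0 = ((-8 - 6) + 6)*(-19) + 0 = (-14 + 6)*(-19) + 0 = -8*(-19) + 0 = 152 + 0 = 152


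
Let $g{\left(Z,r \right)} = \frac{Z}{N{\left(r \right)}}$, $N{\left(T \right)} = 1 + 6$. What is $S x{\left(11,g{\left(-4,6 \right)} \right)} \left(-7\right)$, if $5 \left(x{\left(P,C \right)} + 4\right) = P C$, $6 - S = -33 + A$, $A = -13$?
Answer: $\frac{9568}{5} \approx 1913.6$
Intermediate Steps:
$N{\left(T \right)} = 7$
$S = 52$ ($S = 6 - \left(-33 - 13\right) = 6 - -46 = 6 + 46 = 52$)
$g{\left(Z,r \right)} = \frac{Z}{7}$
$x{\left(P,C \right)} = -4 + \frac{C P}{5}$ ($x{\left(P,C \right)} = -4 + \frac{P C}{5} = -4 + \frac{C P}{5}$)
$S x{\left(11,g{\left(-4,6 \right)} \right)} \left(-7\right) = 52 \left(-4 + \frac{1}{5} \cdot \frac{1}{7} \left(-4\right) 11\right) \left(-7\right) = 52 \left(-4 + \frac{1}{5} \left(- \frac{4}{7}\right) 11\right) \left(-7\right) = 52 \left(-4 - \frac{44}{35}\right) \left(-7\right) = 52 \left(- \frac{184}{35}\right) \left(-7\right) = \left(- \frac{9568}{35}\right) \left(-7\right) = \frac{9568}{5}$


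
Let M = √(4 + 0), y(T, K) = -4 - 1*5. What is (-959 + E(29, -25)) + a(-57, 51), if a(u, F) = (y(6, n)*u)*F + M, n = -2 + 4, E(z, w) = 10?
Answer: 25216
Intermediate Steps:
n = 2
y(T, K) = -9 (y(T, K) = -4 - 5 = -9)
M = 2 (M = √4 = 2)
a(u, F) = 2 - 9*F*u (a(u, F) = (-9*u)*F + 2 = -9*F*u + 2 = 2 - 9*F*u)
(-959 + E(29, -25)) + a(-57, 51) = (-959 + 10) + (2 - 9*51*(-57)) = -949 + (2 + 26163) = -949 + 26165 = 25216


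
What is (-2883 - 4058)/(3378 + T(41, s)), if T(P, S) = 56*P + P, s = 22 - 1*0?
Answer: -6941/5715 ≈ -1.2145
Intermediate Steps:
s = 22 (s = 22 + 0 = 22)
T(P, S) = 57*P
(-2883 - 4058)/(3378 + T(41, s)) = (-2883 - 4058)/(3378 + 57*41) = -6941/(3378 + 2337) = -6941/5715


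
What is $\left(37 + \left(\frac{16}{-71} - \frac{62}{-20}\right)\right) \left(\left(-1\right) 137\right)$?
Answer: $- \frac{3878607}{710} \approx -5462.8$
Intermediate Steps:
$\left(37 + \left(\frac{16}{-71} - \frac{62}{-20}\right)\right) \left(\left(-1\right) 137\right) = \left(37 + \left(16 \left(- \frac{1}{71}\right) - - \frac{31}{10}\right)\right) \left(-137\right) = \left(37 + \left(- \frac{16}{71} + \frac{31}{10}\right)\right) \left(-137\right) = \left(37 + \frac{2041}{710}\right) \left(-137\right) = \frac{28311}{710} \left(-137\right) = - \frac{3878607}{710}$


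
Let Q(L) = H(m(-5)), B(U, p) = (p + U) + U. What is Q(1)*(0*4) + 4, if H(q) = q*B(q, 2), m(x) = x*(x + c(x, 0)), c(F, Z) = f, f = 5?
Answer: 4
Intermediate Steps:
c(F, Z) = 5
m(x) = x*(5 + x) (m(x) = x*(x + 5) = x*(5 + x))
B(U, p) = p + 2*U (B(U, p) = (U + p) + U = p + 2*U)
H(q) = q*(2 + 2*q)
Q(L) = 0 (Q(L) = 2*(-5*(5 - 5))*(1 - 5*(5 - 5)) = 2*(-5*0)*(1 - 5*0) = 2*0*(1 + 0) = 2*0*1 = 0)
Q(1)*(0*4) + 4 = 0*(0*4) + 4 = 0*0 + 4 = 0 + 4 = 4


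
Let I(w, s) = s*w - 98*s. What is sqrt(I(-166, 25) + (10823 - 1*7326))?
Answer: I*sqrt(3103) ≈ 55.705*I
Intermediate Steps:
I(w, s) = -98*s + s*w
sqrt(I(-166, 25) + (10823 - 1*7326)) = sqrt(25*(-98 - 166) + (10823 - 1*7326)) = sqrt(25*(-264) + (10823 - 7326)) = sqrt(-6600 + 3497) = sqrt(-3103) = I*sqrt(3103)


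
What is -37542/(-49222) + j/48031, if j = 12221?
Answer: 1202360932/1182090941 ≈ 1.0171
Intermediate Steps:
-37542/(-49222) + j/48031 = -37542/(-49222) + 12221/48031 = -37542*(-1/49222) + 12221*(1/48031) = 18771/24611 + 12221/48031 = 1202360932/1182090941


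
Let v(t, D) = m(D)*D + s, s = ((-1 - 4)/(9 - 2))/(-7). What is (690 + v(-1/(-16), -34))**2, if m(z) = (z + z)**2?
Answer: 58825356513361/2401 ≈ 2.4500e+10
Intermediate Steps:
m(z) = 4*z**2 (m(z) = (2*z)**2 = 4*z**2)
s = 5/49 (s = -5/7*(-1/7) = 5/49 ≈ 0.10204)
v(t, D) = 5/49 + 4*D**3 (v(t, D) = (4*D**2)*D + 5/49 = 4*D**3 + 5/49 = 5/49 + 4*D**3)
(690 + v(-1/(-16), -34))**2 = (690 + (5/49 + 4*(-34)**3))**2 = (690 + (5/49 + 4*(-39304)))**2 = (690 + (5/49 - 157216))**2 = (690 - 7703579/49)**2 = (-7669769/49)**2 = 58825356513361/2401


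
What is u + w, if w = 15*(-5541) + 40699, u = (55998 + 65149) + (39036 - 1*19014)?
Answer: 98753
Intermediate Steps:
u = 141169 (u = 121147 + (39036 - 19014) = 121147 + 20022 = 141169)
w = -42416 (w = -83115 + 40699 = -42416)
u + w = 141169 - 42416 = 98753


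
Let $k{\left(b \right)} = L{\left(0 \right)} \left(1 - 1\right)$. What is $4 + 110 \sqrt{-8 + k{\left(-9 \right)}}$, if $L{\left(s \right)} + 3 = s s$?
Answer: $4 + 220 i \sqrt{2} \approx 4.0 + 311.13 i$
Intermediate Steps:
$L{\left(s \right)} = -3 + s^{2}$ ($L{\left(s \right)} = -3 + s s = -3 + s^{2}$)
$k{\left(b \right)} = 0$ ($k{\left(b \right)} = \left(-3 + 0^{2}\right) \left(1 - 1\right) = \left(-3 + 0\right) 0 = \left(-3\right) 0 = 0$)
$4 + 110 \sqrt{-8 + k{\left(-9 \right)}} = 4 + 110 \sqrt{-8 + 0} = 4 + 110 \sqrt{-8} = 4 + 110 \cdot 2 i \sqrt{2} = 4 + 220 i \sqrt{2}$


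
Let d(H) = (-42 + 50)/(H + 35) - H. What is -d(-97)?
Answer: -3003/31 ≈ -96.871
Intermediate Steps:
d(H) = -H + 8/(35 + H) (d(H) = 8/(35 + H) - H = -H + 8/(35 + H))
-d(-97) = -(8 - 1*(-97)**2 - 35*(-97))/(35 - 97) = -(8 - 1*9409 + 3395)/(-62) = -(-1)*(8 - 9409 + 3395)/62 = -(-1)*(-6006)/62 = -1*3003/31 = -3003/31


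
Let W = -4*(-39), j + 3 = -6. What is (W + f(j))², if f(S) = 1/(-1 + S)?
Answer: 2430481/100 ≈ 24305.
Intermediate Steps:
j = -9 (j = -3 - 6 = -9)
W = 156
(W + f(j))² = (156 + 1/(-1 - 9))² = (156 + 1/(-10))² = (156 - ⅒)² = (1559/10)² = 2430481/100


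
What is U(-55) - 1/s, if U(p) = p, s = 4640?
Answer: -255201/4640 ≈ -55.000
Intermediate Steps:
U(-55) - 1/s = -55 - 1/4640 = -255201/4640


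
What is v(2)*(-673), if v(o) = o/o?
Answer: -673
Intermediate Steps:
v(o) = 1
v(2)*(-673) = 1*(-673) = -673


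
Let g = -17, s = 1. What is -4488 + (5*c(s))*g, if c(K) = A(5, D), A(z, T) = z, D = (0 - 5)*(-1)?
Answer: -4913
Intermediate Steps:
D = 5 (D = -5*(-1) = 5)
c(K) = 5
-4488 + (5*c(s))*g = -4488 + (5*5)*(-17) = -4488 + 25*(-17) = -4488 - 425 = -4913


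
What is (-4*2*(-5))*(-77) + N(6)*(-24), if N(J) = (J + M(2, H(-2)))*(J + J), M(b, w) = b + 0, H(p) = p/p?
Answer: -5384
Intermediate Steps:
H(p) = 1
M(b, w) = b
N(J) = 2*J*(2 + J) (N(J) = (J + 2)*(J + J) = (2 + J)*(2*J) = 2*J*(2 + J))
(-4*2*(-5))*(-77) + N(6)*(-24) = (-4*2*(-5))*(-77) + (2*6*(2 + 6))*(-24) = -8*(-5)*(-77) + (2*6*8)*(-24) = 40*(-77) + 96*(-24) = -3080 - 2304 = -5384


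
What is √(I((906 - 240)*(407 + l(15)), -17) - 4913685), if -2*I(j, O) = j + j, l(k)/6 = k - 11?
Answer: 3*I*√577859 ≈ 2280.5*I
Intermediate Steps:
l(k) = -66 + 6*k (l(k) = 6*(k - 11) = 6*(-11 + k) = -66 + 6*k)
I(j, O) = -j (I(j, O) = -(j + j)/2 = -j)
√(I((906 - 240)*(407 + l(15)), -17) - 4913685) = √(-(906 - 240)*(407 + (-66 + 6*15)) - 4913685) = √(-666*(407 + (-66 + 90)) - 4913685) = √(-666*(407 + 24) - 4913685) = √(-666*431 - 4913685) = √(-1*287046 - 4913685) = √(-287046 - 4913685) = √(-5200731) = 3*I*√577859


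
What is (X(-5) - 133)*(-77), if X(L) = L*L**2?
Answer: 19866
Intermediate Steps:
X(L) = L**3
(X(-5) - 133)*(-77) = ((-5)**3 - 133)*(-77) = (-125 - 133)*(-77) = -258*(-77) = 19866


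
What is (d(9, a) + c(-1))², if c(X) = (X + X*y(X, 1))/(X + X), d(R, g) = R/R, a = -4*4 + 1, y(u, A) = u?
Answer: 1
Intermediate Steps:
a = -15 (a = -16 + 1 = -15)
d(R, g) = 1
c(X) = (X + X²)/(2*X) (c(X) = (X + X*X)/(X + X) = (X + X²)/((2*X)) = (X + X²)*(1/(2*X)) = (X + X²)/(2*X))
(d(9, a) + c(-1))² = (1 + (½ + (½)*(-1)))² = (1 + (½ - ½))² = (1 + 0)² = 1² = 1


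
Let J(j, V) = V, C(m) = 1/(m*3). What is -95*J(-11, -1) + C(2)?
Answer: 571/6 ≈ 95.167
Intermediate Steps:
C(m) = 1/(3*m)
-95*J(-11, -1) + C(2) = -95*(-1) + (1/3)/2 = 95 + (1/3)*(1/2) = 95 + 1/6 = 571/6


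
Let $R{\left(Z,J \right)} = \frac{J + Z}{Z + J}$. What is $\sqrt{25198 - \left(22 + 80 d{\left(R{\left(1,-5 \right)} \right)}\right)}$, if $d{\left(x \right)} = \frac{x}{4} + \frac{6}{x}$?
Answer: $2 \sqrt{6169} \approx 157.09$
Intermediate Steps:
$R{\left(Z,J \right)} = 1$ ($R{\left(Z,J \right)} = \frac{J + Z}{J + Z} = 1$)
$d{\left(x \right)} = \frac{6}{x} + \frac{x}{4}$ ($d{\left(x \right)} = x \frac{1}{4} + \frac{6}{x} = \frac{x}{4} + \frac{6}{x} = \frac{6}{x} + \frac{x}{4}$)
$\sqrt{25198 - \left(22 + 80 d{\left(R{\left(1,-5 \right)} \right)}\right)} = \sqrt{25198 - \left(22 + 80 \left(\frac{6}{1} + \frac{1}{4} \cdot 1\right)\right)} = \sqrt{25198 - \left(22 + 80 \left(6 \cdot 1 + \frac{1}{4}\right)\right)} = \sqrt{25198 - \left(22 + 80 \left(6 + \frac{1}{4}\right)\right)} = \sqrt{25198 - 522} = \sqrt{24676} = 2 \sqrt{6169}$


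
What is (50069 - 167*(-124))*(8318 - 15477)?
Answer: -506692543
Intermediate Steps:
(50069 - 167*(-124))*(8318 - 15477) = (50069 + 20708)*(-7159) = 70777*(-7159) = -506692543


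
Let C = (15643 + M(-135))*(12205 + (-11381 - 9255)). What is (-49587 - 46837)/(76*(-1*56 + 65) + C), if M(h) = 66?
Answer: 96424/132441895 ≈ 0.00072805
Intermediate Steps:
C = -132442579 (C = (15643 + 66)*(12205 + (-11381 - 9255)) = 15709*(12205 - 20636) = 15709*(-8431) = -132442579)
(-49587 - 46837)/(76*(-1*56 + 65) + C) = (-49587 - 46837)/(76*(-1*56 + 65) - 132442579) = -96424/(76*(-56 + 65) - 132442579) = -96424/(76*9 - 132442579) = -96424/(684 - 132442579) = -96424/(-132441895) = -96424*(-1/132441895) = 96424/132441895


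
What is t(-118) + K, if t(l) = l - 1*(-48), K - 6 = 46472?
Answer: 46408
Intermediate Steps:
K = 46478 (K = 6 + 46472 = 46478)
t(l) = 48 + l (t(l) = l + 48 = 48 + l)
t(-118) + K = (48 - 118) + 46478 = -70 + 46478 = 46408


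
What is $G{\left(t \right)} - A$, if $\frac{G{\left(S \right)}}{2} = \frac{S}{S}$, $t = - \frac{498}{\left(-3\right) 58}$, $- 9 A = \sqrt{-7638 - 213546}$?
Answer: $2 + \frac{64 i \sqrt{6}}{3} \approx 2.0 + 52.256 i$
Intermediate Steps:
$A = - \frac{64 i \sqrt{6}}{3}$ ($A = - \frac{\sqrt{-7638 - 213546}}{9} = - \frac{\sqrt{-221184}}{9} = - \frac{192 i \sqrt{6}}{9} = - \frac{64 i \sqrt{6}}{3} \approx - 52.256 i$)
$t = \frac{83}{29}$ ($t = - \frac{498}{-174} = \left(-498\right) \left(- \frac{1}{174}\right) = \frac{83}{29} \approx 2.8621$)
$G{\left(S \right)} = 2$ ($G{\left(S \right)} = 2 \frac{S}{S} = 2 \cdot 1 = 2$)
$G{\left(t \right)} - A = 2 - - \frac{64 i \sqrt{6}}{3} = 2 + \frac{64 i \sqrt{6}}{3}$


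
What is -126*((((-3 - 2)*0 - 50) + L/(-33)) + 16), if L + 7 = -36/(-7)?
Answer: 47046/11 ≈ 4276.9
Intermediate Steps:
L = -13/7 (L = -7 - 36/(-7) = -7 - 36*(-⅐) = -7 + 36/7 = -13/7 ≈ -1.8571)
-126*((((-3 - 2)*0 - 50) + L/(-33)) + 16) = -126*((((-3 - 2)*0 - 50) - 13/7/(-33)) + 16) = -126*(((-5*0 - 50) - 13/7*(-1/33)) + 16) = -126*(((0 - 50) + 13/231) + 16) = -126*((-50 + 13/231) + 16) = -126*(-11537/231 + 16) = -126*(-7841/231) = 47046/11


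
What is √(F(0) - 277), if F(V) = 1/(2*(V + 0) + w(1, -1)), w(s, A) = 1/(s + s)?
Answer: 5*I*√11 ≈ 16.583*I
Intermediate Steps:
w(s, A) = 1/(2*s)
F(V) = 1/(½ + 2*V) (F(V) = 1/(2*(V + 0) + (½)/1) = 1/(2*V + (½)*1) = 1/(2*V + ½) = 1/(½ + 2*V))
√(F(0) - 277) = √(2/(1 + 4*0) - 277) = √(2/(1 + 0) - 277) = √(2/1 - 277) = √(2*1 - 277) = √(2 - 277) = √(-275) = 5*I*√11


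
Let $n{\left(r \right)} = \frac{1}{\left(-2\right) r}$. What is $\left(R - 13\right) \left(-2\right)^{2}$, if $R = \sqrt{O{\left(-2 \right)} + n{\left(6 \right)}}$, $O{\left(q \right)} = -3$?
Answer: $-52 + \frac{2 i \sqrt{111}}{3} \approx -52.0 + 7.0238 i$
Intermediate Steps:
$n{\left(r \right)} = - \frac{1}{2 r}$
$R = \frac{i \sqrt{111}}{6}$ ($R = \sqrt{-3 - \frac{1}{2 \cdot 6}} = \sqrt{-3 - \frac{1}{12}} = \sqrt{- \frac{37}{12}} = \frac{i \sqrt{111}}{6} \approx 1.7559 i$)
$\left(R - 13\right) \left(-2\right)^{2} = \left(\frac{i \sqrt{111}}{6} - 13\right) \left(-2\right)^{2} = \left(-13 + \frac{i \sqrt{111}}{6}\right) 4 = -52 + \frac{2 i \sqrt{111}}{3}$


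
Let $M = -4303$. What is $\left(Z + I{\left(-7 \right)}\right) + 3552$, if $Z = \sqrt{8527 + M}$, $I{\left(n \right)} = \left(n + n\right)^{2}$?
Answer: $3748 + 8 \sqrt{66} \approx 3813.0$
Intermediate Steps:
$I{\left(n \right)} = 4 n^{2}$ ($I{\left(n \right)} = \left(2 n\right)^{2} = 4 n^{2}$)
$Z = 8 \sqrt{66}$ ($Z = \sqrt{8527 - 4303} = \sqrt{4224} = 8 \sqrt{66} \approx 64.992$)
$\left(Z + I{\left(-7 \right)}\right) + 3552 = \left(8 \sqrt{66} + 4 \left(-7\right)^{2}\right) + 3552 = \left(8 \sqrt{66} + 4 \cdot 49\right) + 3552 = \left(8 \sqrt{66} + 196\right) + 3552 = \left(196 + 8 \sqrt{66}\right) + 3552 = 3748 + 8 \sqrt{66}$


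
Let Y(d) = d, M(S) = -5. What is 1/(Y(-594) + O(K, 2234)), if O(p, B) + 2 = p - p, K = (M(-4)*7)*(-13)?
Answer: -1/596 ≈ -0.0016779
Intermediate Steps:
K = 455 (K = -5*7*(-13) = -35*(-13) = 455)
O(p, B) = -2 (O(p, B) = -2 + (p - p) = -2 + 0 = -2)
1/(Y(-594) + O(K, 2234)) = 1/(-594 - 2) = 1/(-596) = -1/596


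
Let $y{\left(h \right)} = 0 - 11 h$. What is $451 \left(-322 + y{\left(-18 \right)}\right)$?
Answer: $-55924$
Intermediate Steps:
$y{\left(h \right)} = - 11 h$
$451 \left(-322 + y{\left(-18 \right)}\right) = 451 \left(-322 - -198\right) = 451 \left(-322 + 198\right) = 451 \left(-124\right) = -55924$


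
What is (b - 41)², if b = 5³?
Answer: 7056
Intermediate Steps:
b = 125
(b - 41)² = (125 - 41)² = 84² = 7056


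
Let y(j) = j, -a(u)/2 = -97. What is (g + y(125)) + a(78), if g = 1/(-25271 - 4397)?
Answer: 9464091/29668 ≈ 319.00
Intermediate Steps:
a(u) = 194 (a(u) = -2*(-97) = 194)
g = -1/29668 (g = 1/(-29668) = -1/29668 ≈ -3.3706e-5)
(g + y(125)) + a(78) = (-1/29668 + 125) + 194 = 3708499/29668 + 194 = 9464091/29668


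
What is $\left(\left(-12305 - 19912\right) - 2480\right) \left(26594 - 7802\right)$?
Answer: $-652026024$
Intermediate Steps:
$\left(\left(-12305 - 19912\right) - 2480\right) \left(26594 - 7802\right) = \left(\left(-12305 - 19912\right) - 2480\right) 18792 = \left(-32217 - 2480\right) 18792 = \left(-34697\right) 18792 = -652026024$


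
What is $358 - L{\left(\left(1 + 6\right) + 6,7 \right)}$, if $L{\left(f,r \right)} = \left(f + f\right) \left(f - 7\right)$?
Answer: $202$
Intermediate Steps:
$L{\left(f,r \right)} = 2 f \left(-7 + f\right)$
$358 - L{\left(\left(1 + 6\right) + 6,7 \right)} = 358 - 2 \left(\left(1 + 6\right) + 6\right) \left(-7 + \left(\left(1 + 6\right) + 6\right)\right) = 358 - 2 \left(7 + 6\right) \left(-7 + \left(7 + 6\right)\right) = 358 - 2 \cdot 13 \left(-7 + 13\right) = 358 - 2 \cdot 13 \cdot 6 = 358 - 156 = 202$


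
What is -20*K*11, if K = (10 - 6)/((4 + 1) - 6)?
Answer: 880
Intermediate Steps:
K = -4 (K = 4/(5 - 6) = 4/(-1) = 4*(-1) = -4)
-20*K*11 = -20*(-4)*11 = 80*11 = 880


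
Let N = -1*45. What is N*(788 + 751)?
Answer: -69255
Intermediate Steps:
N = -45
N*(788 + 751) = -45*(788 + 751) = -45*1539 = -69255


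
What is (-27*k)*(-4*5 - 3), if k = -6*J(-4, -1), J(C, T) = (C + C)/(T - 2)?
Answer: -9936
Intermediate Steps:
J(C, T) = 2*C/(-2 + T) (J(C, T) = (2*C)/(-2 + T) = 2*C/(-2 + T))
k = -16 (k = -12*(-4)/(-2 - 1) = -12*(-4)/(-3) = -12*(-4)*(-1)/3 = -6*8/3 = -16)
(-27*k)*(-4*5 - 3) = (-27*(-16))*(-4*5 - 3) = 432*(-20 - 3) = 432*(-23) = -9936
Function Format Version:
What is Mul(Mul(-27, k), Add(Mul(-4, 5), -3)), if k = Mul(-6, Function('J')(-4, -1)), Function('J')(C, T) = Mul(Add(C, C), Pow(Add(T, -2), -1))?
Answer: -9936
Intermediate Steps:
Function('J')(C, T) = Mul(2, C, Pow(Add(-2, T), -1)) (Function('J')(C, T) = Mul(Mul(2, C), Pow(Add(-2, T), -1)) = Mul(2, C, Pow(Add(-2, T), -1)))
k = -16 (k = Mul(-6, Mul(2, -4, Pow(Add(-2, -1), -1))) = Mul(-6, Mul(2, -4, Pow(-3, -1))) = Mul(-6, Mul(2, -4, Rational(-1, 3))) = Mul(-6, Rational(8, 3)) = -16)
Mul(Mul(-27, k), Add(Mul(-4, 5), -3)) = Mul(Mul(-27, -16), Add(Mul(-4, 5), -3)) = Mul(432, Add(-20, -3)) = Mul(432, -23) = -9936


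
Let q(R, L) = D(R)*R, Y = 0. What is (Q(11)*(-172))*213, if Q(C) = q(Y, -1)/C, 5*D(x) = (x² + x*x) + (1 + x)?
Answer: 0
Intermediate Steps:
D(x) = ⅕ + x/5 + 2*x²/5 (D(x) = ((x² + x*x) + (1 + x))/5 = ((x² + x²) + (1 + x))/5 = (2*x² + (1 + x))/5 = (1 + x + 2*x²)/5 = ⅕ + x/5 + 2*x²/5)
q(R, L) = R*(⅕ + R/5 + 2*R²/5) (q(R, L) = (⅕ + R/5 + 2*R²/5)*R = R*(⅕ + R/5 + 2*R²/5))
Q(C) = 0 (Q(C) = ((⅕)*0*(1 + 0 + 2*0²))/C = ((⅕)*0*(1 + 0 + 2*0))/C = ((⅕)*0*(1 + 0 + 0))/C = ((⅕)*0*1)/C = 0/C = 0)
(Q(11)*(-172))*213 = (0*(-172))*213 = 0*213 = 0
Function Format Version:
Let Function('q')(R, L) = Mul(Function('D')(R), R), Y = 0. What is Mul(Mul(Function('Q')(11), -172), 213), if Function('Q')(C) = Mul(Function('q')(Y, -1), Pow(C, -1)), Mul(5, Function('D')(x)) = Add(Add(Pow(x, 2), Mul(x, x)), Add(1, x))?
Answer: 0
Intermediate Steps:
Function('D')(x) = Add(Rational(1, 5), Mul(Rational(1, 5), x), Mul(Rational(2, 5), Pow(x, 2))) (Function('D')(x) = Mul(Rational(1, 5), Add(Add(Pow(x, 2), Mul(x, x)), Add(1, x))) = Mul(Rational(1, 5), Add(Add(Pow(x, 2), Pow(x, 2)), Add(1, x))) = Mul(Rational(1, 5), Add(Mul(2, Pow(x, 2)), Add(1, x))) = Mul(Rational(1, 5), Add(1, x, Mul(2, Pow(x, 2)))) = Add(Rational(1, 5), Mul(Rational(1, 5), x), Mul(Rational(2, 5), Pow(x, 2))))
Function('q')(R, L) = Mul(R, Add(Rational(1, 5), Mul(Rational(1, 5), R), Mul(Rational(2, 5), Pow(R, 2)))) (Function('q')(R, L) = Mul(Add(Rational(1, 5), Mul(Rational(1, 5), R), Mul(Rational(2, 5), Pow(R, 2))), R) = Mul(R, Add(Rational(1, 5), Mul(Rational(1, 5), R), Mul(Rational(2, 5), Pow(R, 2)))))
Function('Q')(C) = 0 (Function('Q')(C) = Mul(Mul(Rational(1, 5), 0, Add(1, 0, Mul(2, Pow(0, 2)))), Pow(C, -1)) = Mul(Mul(Rational(1, 5), 0, Add(1, 0, Mul(2, 0))), Pow(C, -1)) = Mul(Mul(Rational(1, 5), 0, Add(1, 0, 0)), Pow(C, -1)) = Mul(Mul(Rational(1, 5), 0, 1), Pow(C, -1)) = Mul(0, Pow(C, -1)) = 0)
Mul(Mul(Function('Q')(11), -172), 213) = Mul(Mul(0, -172), 213) = Mul(0, 213) = 0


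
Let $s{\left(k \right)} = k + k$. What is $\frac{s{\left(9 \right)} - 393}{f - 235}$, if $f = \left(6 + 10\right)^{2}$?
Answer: $- \frac{125}{7} \approx -17.857$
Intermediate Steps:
$s{\left(k \right)} = 2 k$
$f = 256$ ($f = 16^{2} = 256$)
$\frac{s{\left(9 \right)} - 393}{f - 235} = \frac{2 \cdot 9 - 393}{256 - 235} = \frac{18 - 393}{21} = \left(-375\right) \frac{1}{21} = - \frac{125}{7}$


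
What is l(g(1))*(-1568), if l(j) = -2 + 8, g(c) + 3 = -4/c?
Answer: -9408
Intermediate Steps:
g(c) = -3 - 4/c
l(j) = 6
l(g(1))*(-1568) = 6*(-1568) = -9408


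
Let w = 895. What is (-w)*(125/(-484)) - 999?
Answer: -371641/484 ≈ -767.85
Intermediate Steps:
(-w)*(125/(-484)) - 999 = (-1*895)*(125/(-484)) - 999 = -111875*(-1)/484 - 999 = -895*(-125/484) - 999 = 111875/484 - 999 = -371641/484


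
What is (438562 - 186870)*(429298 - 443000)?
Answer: -3448683784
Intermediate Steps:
(438562 - 186870)*(429298 - 443000) = 251692*(-13702) = -3448683784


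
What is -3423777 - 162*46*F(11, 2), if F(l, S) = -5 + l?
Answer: -3468489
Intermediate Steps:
-3423777 - 162*46*F(11, 2) = -3423777 - 162*46*(-5 + 11) = -3423777 - 7452*6 = -3423777 - 1*44712 = -3423777 - 44712 = -3468489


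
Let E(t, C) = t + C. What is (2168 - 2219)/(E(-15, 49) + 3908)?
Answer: -17/1314 ≈ -0.012938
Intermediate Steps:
E(t, C) = C + t
(2168 - 2219)/(E(-15, 49) + 3908) = (2168 - 2219)/((49 - 15) + 3908) = -51/(34 + 3908) = -51/3942 = -51*1/3942 = -17/1314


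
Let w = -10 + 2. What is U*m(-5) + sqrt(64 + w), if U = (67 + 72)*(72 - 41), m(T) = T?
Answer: -21545 + 2*sqrt(14) ≈ -21538.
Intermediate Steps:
U = 4309 (U = 139*31 = 4309)
w = -8
U*m(-5) + sqrt(64 + w) = 4309*(-5) + sqrt(64 - 8) = -21545 + sqrt(56) = -21545 + 2*sqrt(14)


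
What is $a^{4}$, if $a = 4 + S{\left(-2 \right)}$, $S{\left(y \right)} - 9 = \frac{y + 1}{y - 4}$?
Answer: $\frac{38950081}{1296} \approx 30054.0$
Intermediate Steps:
$S{\left(y \right)} = 9 + \frac{1 + y}{-4 + y}$ ($S{\left(y \right)} = 9 + \frac{y + 1}{y - 4} = 9 + \frac{1 + y}{-4 + y}$)
$a = \frac{79}{6}$ ($a = 4 + \frac{5 \left(-7 + 2 \left(-2\right)\right)}{-4 - 2} = 4 + \frac{5 \left(-7 - 4\right)}{-6} = 4 + 5 \left(- \frac{1}{6}\right) \left(-11\right) = 4 + \frac{55}{6} = \frac{79}{6} \approx 13.167$)
$a^{4} = \left(\frac{79}{6}\right)^{4} = \frac{38950081}{1296}$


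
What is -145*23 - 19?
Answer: -3354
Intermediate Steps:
-145*23 - 19 = -3335 - 19 = -3354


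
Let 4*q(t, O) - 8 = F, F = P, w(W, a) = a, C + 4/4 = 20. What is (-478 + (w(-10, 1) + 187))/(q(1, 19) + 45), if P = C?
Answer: -1160/207 ≈ -5.6039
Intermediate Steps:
C = 19 (C = -1 + 20 = 19)
P = 19
F = 19
q(t, O) = 27/4 (q(t, O) = 2 + (¼)*19 = 2 + 19/4 = 27/4)
(-478 + (w(-10, 1) + 187))/(q(1, 19) + 45) = (-478 + (1 + 187))/(27/4 + 45) = (-478 + 188)/(207/4) = -290*4/207 = -1160/207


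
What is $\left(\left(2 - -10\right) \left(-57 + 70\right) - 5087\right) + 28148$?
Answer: $23217$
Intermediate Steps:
$\left(\left(2 - -10\right) \left(-57 + 70\right) - 5087\right) + 28148 = \left(\left(2 + 10\right) 13 - 5087\right) + 28148 = \left(12 \cdot 13 - 5087\right) + 28148 = \left(156 - 5087\right) + 28148 = -4931 + 28148 = 23217$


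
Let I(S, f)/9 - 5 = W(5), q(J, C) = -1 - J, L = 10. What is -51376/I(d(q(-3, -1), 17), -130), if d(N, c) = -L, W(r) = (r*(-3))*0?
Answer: -51376/45 ≈ -1141.7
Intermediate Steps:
W(r) = 0 (W(r) = -3*r*0 = 0)
d(N, c) = -10 (d(N, c) = -1*10 = -10)
I(S, f) = 45 (I(S, f) = 45 + 9*0 = 45 + 0 = 45)
-51376/I(d(q(-3, -1), 17), -130) = -51376/45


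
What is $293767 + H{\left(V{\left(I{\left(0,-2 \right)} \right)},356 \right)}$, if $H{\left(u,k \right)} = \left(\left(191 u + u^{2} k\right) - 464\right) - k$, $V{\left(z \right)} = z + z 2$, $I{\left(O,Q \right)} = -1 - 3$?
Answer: $341919$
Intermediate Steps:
$I{\left(O,Q \right)} = -4$
$V{\left(z \right)} = 3 z$ ($V{\left(z \right)} = z + 2 z = 3 z$)
$H{\left(u,k \right)} = -464 - k + 191 u + k u^{2}$ ($H{\left(u,k \right)} = \left(\left(191 u + k u^{2}\right) - 464\right) - k = \left(-464 + 191 u + k u^{2}\right) - k = -464 - k + 191 u + k u^{2}$)
$293767 + H{\left(V{\left(I{\left(0,-2 \right)} \right)},356 \right)} = 293767 + \left(-464 - 356 + 191 \cdot 3 \left(-4\right) + 356 \left(3 \left(-4\right)\right)^{2}\right) = 293767 + \left(-464 - 356 + 191 \left(-12\right) + 356 \left(-12\right)^{2}\right) = 293767 - -48152 = 293767 + 48152 = 341919$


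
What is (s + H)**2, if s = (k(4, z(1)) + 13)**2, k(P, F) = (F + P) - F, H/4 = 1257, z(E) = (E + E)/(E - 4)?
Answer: 28270489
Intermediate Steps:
z(E) = 2*E/(-4 + E) (z(E) = (2*E)/(-4 + E) = 2*E/(-4 + E))
H = 5028 (H = 4*1257 = 5028)
k(P, F) = P
s = 289 (s = (4 + 13)**2 = 17**2 = 289)
(s + H)**2 = (289 + 5028)**2 = 5317**2 = 28270489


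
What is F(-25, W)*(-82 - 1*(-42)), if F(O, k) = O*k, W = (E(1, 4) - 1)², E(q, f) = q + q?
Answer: 1000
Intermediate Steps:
E(q, f) = 2*q
W = 1 (W = (2*1 - 1)² = (2 - 1)² = 1² = 1)
F(-25, W)*(-82 - 1*(-42)) = (-25*1)*(-82 - 1*(-42)) = -25*(-82 + 42) = -25*(-40) = 1000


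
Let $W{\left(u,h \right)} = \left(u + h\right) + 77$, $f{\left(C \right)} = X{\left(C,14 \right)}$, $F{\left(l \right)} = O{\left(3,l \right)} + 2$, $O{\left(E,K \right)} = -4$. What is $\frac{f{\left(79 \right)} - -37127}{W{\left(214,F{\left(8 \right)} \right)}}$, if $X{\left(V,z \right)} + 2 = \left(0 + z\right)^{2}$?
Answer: $\frac{37321}{289} \approx 129.14$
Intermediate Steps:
$F{\left(l \right)} = -2$ ($F{\left(l \right)} = -4 + 2 = -2$)
$X{\left(V,z \right)} = -2 + z^{2}$ ($X{\left(V,z \right)} = -2 + \left(0 + z\right)^{2} = -2 + z^{2}$)
$f{\left(C \right)} = 194$ ($f{\left(C \right)} = -2 + 14^{2} = -2 + 196 = 194$)
$W{\left(u,h \right)} = 77 + h + u$ ($W{\left(u,h \right)} = \left(h + u\right) + 77 = 77 + h + u$)
$\frac{f{\left(79 \right)} - -37127}{W{\left(214,F{\left(8 \right)} \right)}} = \frac{194 - -37127}{77 - 2 + 214} = \frac{194 + 37127}{289} = 37321 \cdot \frac{1}{289} = \frac{37321}{289}$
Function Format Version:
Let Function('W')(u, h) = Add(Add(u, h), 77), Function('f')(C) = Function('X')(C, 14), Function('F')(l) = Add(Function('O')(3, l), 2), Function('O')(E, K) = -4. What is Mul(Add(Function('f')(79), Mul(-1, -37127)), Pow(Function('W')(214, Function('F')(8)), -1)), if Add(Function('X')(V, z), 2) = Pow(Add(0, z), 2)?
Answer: Rational(37321, 289) ≈ 129.14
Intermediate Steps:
Function('F')(l) = -2 (Function('F')(l) = Add(-4, 2) = -2)
Function('X')(V, z) = Add(-2, Pow(z, 2)) (Function('X')(V, z) = Add(-2, Pow(Add(0, z), 2)) = Add(-2, Pow(z, 2)))
Function('f')(C) = 194 (Function('f')(C) = Add(-2, Pow(14, 2)) = Add(-2, 196) = 194)
Function('W')(u, h) = Add(77, h, u) (Function('W')(u, h) = Add(Add(h, u), 77) = Add(77, h, u))
Mul(Add(Function('f')(79), Mul(-1, -37127)), Pow(Function('W')(214, Function('F')(8)), -1)) = Mul(Add(194, Mul(-1, -37127)), Pow(Add(77, -2, 214), -1)) = Mul(Add(194, 37127), Pow(289, -1)) = Mul(37321, Rational(1, 289)) = Rational(37321, 289)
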